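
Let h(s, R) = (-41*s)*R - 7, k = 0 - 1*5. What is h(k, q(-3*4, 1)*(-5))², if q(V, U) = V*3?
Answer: 1361093449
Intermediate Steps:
k = -5 (k = 0 - 5 = -5)
q(V, U) = 3*V
h(s, R) = -7 - 41*R*s (h(s, R) = -41*R*s - 7 = -7 - 41*R*s)
h(k, q(-3*4, 1)*(-5))² = (-7 - 41*(3*(-3*4))*(-5)*(-5))² = (-7 - 41*(3*(-12))*(-5)*(-5))² = (-7 - 41*(-36*(-5))*(-5))² = (-7 - 41*180*(-5))² = (-7 + 36900)² = 36893² = 1361093449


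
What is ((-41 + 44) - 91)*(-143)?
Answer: 12584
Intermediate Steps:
((-41 + 44) - 91)*(-143) = (3 - 91)*(-143) = -88*(-143) = 12584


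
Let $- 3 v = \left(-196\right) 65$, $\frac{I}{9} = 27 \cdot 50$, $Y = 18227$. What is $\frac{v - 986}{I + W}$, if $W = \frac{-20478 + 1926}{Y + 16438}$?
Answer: $\frac{56515505}{210580599} \approx 0.26838$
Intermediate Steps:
$I = 12150$ ($I = 9 \cdot 27 \cdot 50 = 9 \cdot 1350 = 12150$)
$v = \frac{12740}{3}$ ($v = - \frac{\left(-196\right) 65}{3} = \left(- \frac{1}{3}\right) \left(-12740\right) = \frac{12740}{3} \approx 4246.7$)
$W = - \frac{6184}{11555}$ ($W = \frac{-20478 + 1926}{18227 + 16438} = - \frac{18552}{34665} = \left(-18552\right) \frac{1}{34665} = - \frac{6184}{11555} \approx -0.53518$)
$\frac{v - 986}{I + W} = \frac{\frac{12740}{3} - 986}{12150 - \frac{6184}{11555}} = \frac{9782}{3 \cdot \frac{140387066}{11555}} = \frac{9782}{3} \cdot \frac{11555}{140387066} = \frac{56515505}{210580599}$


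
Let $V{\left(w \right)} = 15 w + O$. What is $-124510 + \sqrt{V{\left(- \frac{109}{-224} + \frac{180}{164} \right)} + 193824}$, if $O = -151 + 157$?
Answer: $-124510 + \frac{3 \sqrt{113546955130}}{2296} \approx -1.2407 \cdot 10^{5}$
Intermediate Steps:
$O = 6$
$V{\left(w \right)} = 6 + 15 w$ ($V{\left(w \right)} = 15 w + 6 = 6 + 15 w$)
$-124510 + \sqrt{V{\left(- \frac{109}{-224} + \frac{180}{164} \right)} + 193824} = -124510 + \sqrt{\left(6 + 15 \left(- \frac{109}{-224} + \frac{180}{164}\right)\right) + 193824} = -124510 + \sqrt{\left(6 + 15 \left(\left(-109\right) \left(- \frac{1}{224}\right) + 180 \cdot \frac{1}{164}\right)\right) + 193824} = -124510 + \sqrt{\left(6 + 15 \left(\frac{109}{224} + \frac{45}{41}\right)\right) + 193824} = -124510 + \sqrt{\left(6 + 15 \cdot \frac{14549}{9184}\right) + 193824} = -124510 + \sqrt{\left(6 + \frac{218235}{9184}\right) + 193824} = -124510 + \sqrt{\frac{273339}{9184} + 193824} = -124510 + \sqrt{\frac{1780352955}{9184}} = -124510 + \frac{3 \sqrt{113546955130}}{2296}$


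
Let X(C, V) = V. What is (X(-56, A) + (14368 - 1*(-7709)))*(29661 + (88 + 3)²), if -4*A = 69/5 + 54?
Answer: 8370024171/10 ≈ 8.3700e+8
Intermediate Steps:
A = -339/20 (A = -(69/5 + 54)/4 = -¼*339/5 = -339/20 ≈ -16.950)
(X(-56, A) + (14368 - 1*(-7709)))*(29661 + (88 + 3)²) = (-339/20 + (14368 - 1*(-7709)))*(29661 + (88 + 3)²) = (-339/20 + (14368 + 7709))*(29661 + 91²) = (-339/20 + 22077)*(29661 + 8281) = (441201/20)*37942 = 8370024171/10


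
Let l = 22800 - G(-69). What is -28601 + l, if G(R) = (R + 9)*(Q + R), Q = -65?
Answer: -13841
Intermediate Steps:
G(R) = (-65 + R)*(9 + R) (G(R) = (R + 9)*(-65 + R) = (9 + R)*(-65 + R) = (-65 + R)*(9 + R))
l = 14760 (l = 22800 - (-585 + (-69)² - 56*(-69)) = 22800 - (-585 + 4761 + 3864) = 22800 - 1*8040 = 22800 - 8040 = 14760)
-28601 + l = -28601 + 14760 = -13841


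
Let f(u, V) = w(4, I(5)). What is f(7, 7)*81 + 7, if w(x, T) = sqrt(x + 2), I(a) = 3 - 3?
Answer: 7 + 81*sqrt(6) ≈ 205.41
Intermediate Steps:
I(a) = 0
w(x, T) = sqrt(2 + x)
f(u, V) = sqrt(6) (f(u, V) = sqrt(2 + 4) = sqrt(6))
f(7, 7)*81 + 7 = sqrt(6)*81 + 7 = 81*sqrt(6) + 7 = 7 + 81*sqrt(6)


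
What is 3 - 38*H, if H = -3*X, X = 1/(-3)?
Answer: -35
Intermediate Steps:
X = -⅓ ≈ -0.33333
H = 1 (H = -3*(-⅓) = 1)
3 - 38*H = 3 - 38*1 = 3 - 38 = -35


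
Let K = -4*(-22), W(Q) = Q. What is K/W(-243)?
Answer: -88/243 ≈ -0.36214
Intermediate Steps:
K = 88
K/W(-243) = 88/(-243) = 88*(-1/243) = -88/243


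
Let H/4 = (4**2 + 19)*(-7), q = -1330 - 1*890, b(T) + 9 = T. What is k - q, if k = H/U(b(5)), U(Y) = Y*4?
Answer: 9125/4 ≈ 2281.3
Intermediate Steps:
b(T) = -9 + T
U(Y) = 4*Y
q = -2220 (q = -1330 - 890 = -2220)
H = -980 (H = 4*((4**2 + 19)*(-7)) = 4*((16 + 19)*(-7)) = 4*(35*(-7)) = 4*(-245) = -980)
k = 245/4 (k = -980*1/(4*(-9 + 5)) = -980/(4*(-4)) = -980/(-16) = -980*(-1/16) = 245/4 ≈ 61.250)
k - q = 245/4 - 1*(-2220) = 245/4 + 2220 = 9125/4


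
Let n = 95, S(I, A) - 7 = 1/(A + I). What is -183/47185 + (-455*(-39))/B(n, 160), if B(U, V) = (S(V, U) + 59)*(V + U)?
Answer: 834217752/794170735 ≈ 1.0504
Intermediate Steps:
S(I, A) = 7 + 1/(A + I)
B(U, V) = (59 + (1 + 7*U + 7*V)/(U + V))*(U + V) (B(U, V) = ((1 + 7*U + 7*V)/(U + V) + 59)*(V + U) = (59 + (1 + 7*U + 7*V)/(U + V))*(U + V))
-183/47185 + (-455*(-39))/B(n, 160) = -183/47185 + (-455*(-39))/(1 + 66*95 + 66*160) = -183*1/47185 + 17745/(1 + 6270 + 10560) = -183/47185 + 17745/16831 = 834217752/794170735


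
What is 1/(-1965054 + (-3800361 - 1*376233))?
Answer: -1/6141648 ≈ -1.6282e-7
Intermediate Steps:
1/(-1965054 + (-3800361 - 1*376233)) = 1/(-1965054 + (-3800361 - 376233)) = 1/(-1965054 - 4176594) = 1/(-6141648) = -1/6141648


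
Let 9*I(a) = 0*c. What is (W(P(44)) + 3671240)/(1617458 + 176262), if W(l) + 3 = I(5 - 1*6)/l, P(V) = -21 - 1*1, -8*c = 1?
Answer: 3671237/1793720 ≈ 2.0467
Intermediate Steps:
c = -⅛ (c = -⅛*1 = -⅛ ≈ -0.12500)
P(V) = -22 (P(V) = -21 - 1 = -22)
I(a) = 0 (I(a) = (0*(-⅛))/9 = (⅑)*0 = 0)
W(l) = -3 (W(l) = -3 + 0/l = -3 + 0 = -3)
(W(P(44)) + 3671240)/(1617458 + 176262) = (-3 + 3671240)/(1617458 + 176262) = 3671237/1793720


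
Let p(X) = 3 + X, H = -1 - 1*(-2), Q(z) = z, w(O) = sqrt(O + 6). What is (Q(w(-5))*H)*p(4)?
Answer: 7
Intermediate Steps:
w(O) = sqrt(6 + O)
H = 1 (H = -1 + 2 = 1)
(Q(w(-5))*H)*p(4) = (sqrt(6 - 5)*1)*(3 + 4) = (sqrt(1)*1)*7 = (1*1)*7 = 1*7 = 7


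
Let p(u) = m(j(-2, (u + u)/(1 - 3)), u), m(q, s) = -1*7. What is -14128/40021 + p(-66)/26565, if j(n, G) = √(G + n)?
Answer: -53655781/151879695 ≈ -0.35328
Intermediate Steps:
m(q, s) = -7
p(u) = -7
-14128/40021 + p(-66)/26565 = -14128/40021 - 7/26565 = -14128*1/40021 - 7*1/26565 = -14128/40021 - 1/3795 = -53655781/151879695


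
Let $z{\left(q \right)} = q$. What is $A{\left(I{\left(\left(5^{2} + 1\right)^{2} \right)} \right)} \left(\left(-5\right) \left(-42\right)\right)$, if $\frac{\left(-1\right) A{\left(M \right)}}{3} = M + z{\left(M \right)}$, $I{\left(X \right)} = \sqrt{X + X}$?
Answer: $- 32760 \sqrt{2} \approx -46330.0$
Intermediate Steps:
$I{\left(X \right)} = \sqrt{2} \sqrt{X}$ ($I{\left(X \right)} = \sqrt{2 X} = \sqrt{2} \sqrt{X}$)
$A{\left(M \right)} = - 6 M$ ($A{\left(M \right)} = - 3 \left(M + M\right) = - 3 \cdot 2 M = - 6 M$)
$A{\left(I{\left(\left(5^{2} + 1\right)^{2} \right)} \right)} \left(\left(-5\right) \left(-42\right)\right) = - 6 \sqrt{2} \sqrt{\left(5^{2} + 1\right)^{2}} \left(\left(-5\right) \left(-42\right)\right) = - 6 \sqrt{2} \sqrt{\left(25 + 1\right)^{2}} \cdot 210 = - 6 \sqrt{2} \sqrt{26^{2}} \cdot 210 = - 6 \sqrt{2} \sqrt{676} \cdot 210 = - 6 \sqrt{2} \cdot 26 \cdot 210 = - 6 \cdot 26 \sqrt{2} \cdot 210 = - 156 \sqrt{2} \cdot 210 = - 32760 \sqrt{2}$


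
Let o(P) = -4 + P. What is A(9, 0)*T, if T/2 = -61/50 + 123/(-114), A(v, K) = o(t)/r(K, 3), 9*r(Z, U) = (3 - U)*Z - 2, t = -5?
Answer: -88452/475 ≈ -186.21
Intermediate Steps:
r(Z, U) = -2/9 + Z*(3 - U)/9 (r(Z, U) = ((3 - U)*Z - 2)/9 = (Z*(3 - U) - 2)/9 = (-2 + Z*(3 - U))/9 = -2/9 + Z*(3 - U)/9)
A(v, K) = 81/2 (A(v, K) = (-4 - 5)/(-2/9 + K/3 - ⅑*3*K) = -9/(-2/9 + K/3 - K/3) = -9/(-2/9) = -9*(-9/2) = 81/2)
T = -2184/475 (T = 2*(-61/50 + 123/(-114)) = 2*(-61*1/50 + 123*(-1/114)) = 2*(-61/50 - 41/38) = 2*(-1092/475) = -2184/475 ≈ -4.5979)
A(9, 0)*T = (81/2)*(-2184/475) = -88452/475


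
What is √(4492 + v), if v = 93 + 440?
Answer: 5*√201 ≈ 70.887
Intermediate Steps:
v = 533
√(4492 + v) = √(4492 + 533) = √5025 = 5*√201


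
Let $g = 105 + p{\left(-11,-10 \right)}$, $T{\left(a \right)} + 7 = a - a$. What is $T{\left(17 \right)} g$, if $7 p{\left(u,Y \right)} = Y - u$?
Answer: $-736$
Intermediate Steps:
$T{\left(a \right)} = -7$ ($T{\left(a \right)} = -7 + \left(a - a\right) = -7 + 0 = -7$)
$p{\left(u,Y \right)} = - \frac{u}{7} + \frac{Y}{7}$ ($p{\left(u,Y \right)} = \frac{Y - u}{7} = - \frac{u}{7} + \frac{Y}{7}$)
$g = \frac{736}{7}$ ($g = 105 + \left(\left(- \frac{1}{7}\right) \left(-11\right) + \frac{1}{7} \left(-10\right)\right) = 105 + \left(\frac{11}{7} - \frac{10}{7}\right) = 105 + \frac{1}{7} = \frac{736}{7} \approx 105.14$)
$T{\left(17 \right)} g = \left(-7\right) \frac{736}{7} = -736$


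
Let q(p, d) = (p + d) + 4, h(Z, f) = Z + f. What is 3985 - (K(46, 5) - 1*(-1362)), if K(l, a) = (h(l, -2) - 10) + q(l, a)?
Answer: 2534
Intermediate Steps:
q(p, d) = 4 + d + p (q(p, d) = (d + p) + 4 = 4 + d + p)
K(l, a) = -8 + a + 2*l (K(l, a) = ((l - 2) - 10) + (4 + a + l) = ((-2 + l) - 10) + (4 + a + l) = (-12 + l) + (4 + a + l) = -8 + a + 2*l)
3985 - (K(46, 5) - 1*(-1362)) = 3985 - ((-8 + 5 + 2*46) - 1*(-1362)) = 3985 - ((-8 + 5 + 92) + 1362) = 3985 - (89 + 1362) = 3985 - 1*1451 = 3985 - 1451 = 2534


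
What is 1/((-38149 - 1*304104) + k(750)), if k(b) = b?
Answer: -1/341503 ≈ -2.9282e-6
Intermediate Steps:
1/((-38149 - 1*304104) + k(750)) = 1/((-38149 - 1*304104) + 750) = 1/((-38149 - 304104) + 750) = 1/(-342253 + 750) = 1/(-341503) = -1/341503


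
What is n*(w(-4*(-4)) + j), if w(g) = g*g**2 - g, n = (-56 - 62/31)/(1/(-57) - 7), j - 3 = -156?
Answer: 6491331/200 ≈ 32457.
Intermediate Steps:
j = -153 (j = 3 - 156 = -153)
n = 1653/200 (n = (-56 - 62*1/31)/(-1/57 - 7) = (-56 - 2)/(-400/57) = -58*(-57/400) = 1653/200 ≈ 8.2650)
w(g) = g**3 - g
n*(w(-4*(-4)) + j) = 1653*(((-4*(-4))**3 - (-4)*(-4)) - 153)/200 = 1653*((16**3 - 1*16) - 153)/200 = 1653*((4096 - 16) - 153)/200 = 1653*(4080 - 153)/200 = (1653/200)*3927 = 6491331/200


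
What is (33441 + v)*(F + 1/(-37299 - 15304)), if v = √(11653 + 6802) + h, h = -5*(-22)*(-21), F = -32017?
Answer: -52430526735012/52603 - 1684190252*√18455/52603 ≈ -1.0011e+9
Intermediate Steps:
h = -2310 (h = 110*(-21) = -2310)
v = -2310 + √18455 (v = √(11653 + 6802) - 2310 = √18455 - 2310 = -2310 + √18455 ≈ -2174.2)
(33441 + v)*(F + 1/(-37299 - 15304)) = (33441 + (-2310 + √18455))*(-32017 + 1/(-37299 - 15304)) = (31131 + √18455)*(-32017 + 1/(-52603)) = (31131 + √18455)*(-32017 - 1/52603) = (31131 + √18455)*(-1684190252/52603) = -52430526735012/52603 - 1684190252*√18455/52603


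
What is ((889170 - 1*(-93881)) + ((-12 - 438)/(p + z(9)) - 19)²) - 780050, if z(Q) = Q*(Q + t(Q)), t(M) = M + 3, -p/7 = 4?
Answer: 5274302002/25921 ≈ 2.0348e+5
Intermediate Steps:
p = -28 (p = -7*4 = -28)
t(M) = 3 + M
z(Q) = Q*(3 + 2*Q) (z(Q) = Q*(Q + (3 + Q)) = Q*(3 + 2*Q))
((889170 - 1*(-93881)) + ((-12 - 438)/(p + z(9)) - 19)²) - 780050 = ((889170 - 1*(-93881)) + ((-12 - 438)/(-28 + 9*(3 + 2*9)) - 19)²) - 780050 = ((889170 + 93881) + (-450/(-28 + 9*(3 + 18)) - 19)²) - 780050 = (983051 + (-450/(-28 + 9*21) - 19)²) - 780050 = (983051 + (-450/(-28 + 189) - 19)²) - 780050 = (983051 + (-450/161 - 19)²) - 780050 = (983051 + (-3509/161)²) - 780050 = (983051 + 12313081/25921) - 780050 = 25493978052/25921 - 780050 = 5274302002/25921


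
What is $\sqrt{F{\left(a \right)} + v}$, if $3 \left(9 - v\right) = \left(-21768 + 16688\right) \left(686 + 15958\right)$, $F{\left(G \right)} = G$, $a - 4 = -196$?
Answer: $\sqrt{28183657} \approx 5308.8$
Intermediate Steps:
$a = -192$ ($a = 4 - 196 = -192$)
$v = 28183849$ ($v = 9 - \frac{\left(-21768 + 16688\right) \left(686 + 15958\right)}{3} = 9 - \frac{\left(-5080\right) 16644}{3} = 9 - -28183840 = 9 + 28183840 = 28183849$)
$\sqrt{F{\left(a \right)} + v} = \sqrt{-192 + 28183849} = \sqrt{28183657}$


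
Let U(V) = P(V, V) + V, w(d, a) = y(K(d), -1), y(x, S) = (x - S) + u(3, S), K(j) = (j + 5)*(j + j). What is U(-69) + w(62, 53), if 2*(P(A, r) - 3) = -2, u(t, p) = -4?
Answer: 8238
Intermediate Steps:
P(A, r) = 2 (P(A, r) = 3 + (½)*(-2) = 3 - 1 = 2)
K(j) = 2*j*(5 + j) (K(j) = (5 + j)*(2*j) = 2*j*(5 + j))
y(x, S) = -4 + x - S (y(x, S) = (x - S) - 4 = -4 + x - S)
w(d, a) = -3 + 2*d*(5 + d) (w(d, a) = -4 + 2*d*(5 + d) - 1*(-1) = -4 + 2*d*(5 + d) + 1 = -3 + 2*d*(5 + d))
U(V) = 2 + V
U(-69) + w(62, 53) = (2 - 69) + (-3 + 2*62*(5 + 62)) = -67 + (-3 + 2*62*67) = -67 + (-3 + 8308) = -67 + 8305 = 8238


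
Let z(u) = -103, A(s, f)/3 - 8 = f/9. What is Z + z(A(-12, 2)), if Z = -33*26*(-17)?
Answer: 14483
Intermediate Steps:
A(s, f) = 24 + f/3 (A(s, f) = 24 + 3*(f/9) = 24 + f/3)
Z = 14586 (Z = -858*(-17) = 14586)
Z + z(A(-12, 2)) = 14586 - 103 = 14483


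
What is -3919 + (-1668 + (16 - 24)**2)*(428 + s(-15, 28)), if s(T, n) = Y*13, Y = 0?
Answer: -690431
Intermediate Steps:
s(T, n) = 0 (s(T, n) = 0*13 = 0)
-3919 + (-1668 + (16 - 24)**2)*(428 + s(-15, 28)) = -3919 + (-1668 + (16 - 24)**2)*(428 + 0) = -3919 + (-1668 + (-8)**2)*428 = -3919 + (-1668 + 64)*428 = -3919 - 1604*428 = -3919 - 686512 = -690431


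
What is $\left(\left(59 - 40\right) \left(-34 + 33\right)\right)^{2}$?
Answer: $361$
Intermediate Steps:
$\left(\left(59 - 40\right) \left(-34 + 33\right)\right)^{2} = \left(19 \left(-1\right)\right)^{2} = \left(-19\right)^{2} = 361$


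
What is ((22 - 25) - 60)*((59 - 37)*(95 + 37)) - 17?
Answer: -182969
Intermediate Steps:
((22 - 25) - 60)*((59 - 37)*(95 + 37)) - 17 = (-3 - 60)*(22*132) - 17 = -63*2904 - 17 = -182952 - 17 = -182969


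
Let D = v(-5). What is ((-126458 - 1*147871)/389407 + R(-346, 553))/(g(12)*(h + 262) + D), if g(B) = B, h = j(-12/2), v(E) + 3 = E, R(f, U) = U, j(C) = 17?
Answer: 659717/3989630 ≈ 0.16536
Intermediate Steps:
v(E) = -3 + E
D = -8 (D = -3 - 5 = -8)
h = 17
((-126458 - 1*147871)/389407 + R(-346, 553))/(g(12)*(h + 262) + D) = ((-126458 - 1*147871)/389407 + 553)/(12*(17 + 262) - 8) = ((-126458 - 147871)*(1/389407) + 553)/(12*279 - 8) = (-274329*1/389407 + 553)/(3348 - 8) = (-1683/2389 + 553)/3340 = (1319434/2389)*(1/3340) = 659717/3989630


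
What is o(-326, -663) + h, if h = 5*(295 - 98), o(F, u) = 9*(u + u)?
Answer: -10949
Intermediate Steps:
o(F, u) = 18*u (o(F, u) = 9*(2*u) = 18*u)
h = 985 (h = 5*197 = 985)
o(-326, -663) + h = 18*(-663) + 985 = -11934 + 985 = -10949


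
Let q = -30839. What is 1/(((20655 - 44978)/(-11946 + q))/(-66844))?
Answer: -2859920540/24323 ≈ -1.1758e+5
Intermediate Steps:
1/(((20655 - 44978)/(-11946 + q))/(-66844)) = 1/(((20655 - 44978)/(-11946 - 30839))/(-66844)) = 1/(-24323/(-42785)*(-1/66844)) = 1/(-24323*(-1/42785)*(-1/66844)) = 1/((24323/42785)*(-1/66844)) = 1/(-24323/2859920540) = -2859920540/24323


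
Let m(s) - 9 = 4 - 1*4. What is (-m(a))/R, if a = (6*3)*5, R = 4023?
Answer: -1/447 ≈ -0.0022371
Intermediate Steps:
a = 90 (a = 18*5 = 90)
m(s) = 9 (m(s) = 9 + (4 - 1*4) = 9 + (4 - 4) = 9 + 0 = 9)
(-m(a))/R = -1*9/4023 = -9*1/4023 = -1/447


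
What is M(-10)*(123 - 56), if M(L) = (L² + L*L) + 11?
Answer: 14137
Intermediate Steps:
M(L) = 11 + 2*L² (M(L) = (L² + L²) + 11 = 2*L² + 11 = 11 + 2*L²)
M(-10)*(123 - 56) = (11 + 2*(-10)²)*(123 - 56) = (11 + 2*100)*67 = (11 + 200)*67 = 211*67 = 14137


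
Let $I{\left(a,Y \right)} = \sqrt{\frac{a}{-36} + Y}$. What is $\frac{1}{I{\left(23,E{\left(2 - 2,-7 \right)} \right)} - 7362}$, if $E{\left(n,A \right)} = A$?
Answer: $- \frac{265032}{1951165859} - \frac{30 i \sqrt{11}}{1951165859} \approx -0.00013583 - 5.0995 \cdot 10^{-8} i$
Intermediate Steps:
$I{\left(a,Y \right)} = \sqrt{Y - \frac{a}{36}}$ ($I{\left(a,Y \right)} = \sqrt{a \left(- \frac{1}{36}\right) + Y} = \sqrt{- \frac{a}{36} + Y} = \sqrt{Y - \frac{a}{36}}$)
$\frac{1}{I{\left(23,E{\left(2 - 2,-7 \right)} \right)} - 7362} = \frac{1}{\frac{\sqrt{\left(-1\right) 23 + 36 \left(-7\right)}}{6} - 7362} = \frac{1}{\frac{\sqrt{-23 - 252}}{6} - 7362} = \frac{1}{\frac{\sqrt{-275}}{6} - 7362} = \frac{1}{\frac{5 i \sqrt{11}}{6} - 7362} = \frac{1}{-7362 + \frac{5 i \sqrt{11}}{6}}$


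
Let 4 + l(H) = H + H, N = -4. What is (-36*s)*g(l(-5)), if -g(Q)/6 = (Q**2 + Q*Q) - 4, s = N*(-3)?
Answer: 1005696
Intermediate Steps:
l(H) = -4 + 2*H (l(H) = -4 + (H + H) = -4 + 2*H)
s = 12 (s = -4*(-3) = 12)
g(Q) = 24 - 12*Q**2 (g(Q) = -6*((Q**2 + Q*Q) - 4) = -6*((Q**2 + Q**2) - 4) = -6*(2*Q**2 - 4) = -6*(-4 + 2*Q**2) = 24 - 12*Q**2)
(-36*s)*g(l(-5)) = (-36*12)*(24 - 12*(-4 + 2*(-5))**2) = -432*(24 - 12*(-4 - 10)**2) = -432*(24 - 12*(-14)**2) = -432*(24 - 12*196) = -432*(24 - 2352) = -432*(-2328) = 1005696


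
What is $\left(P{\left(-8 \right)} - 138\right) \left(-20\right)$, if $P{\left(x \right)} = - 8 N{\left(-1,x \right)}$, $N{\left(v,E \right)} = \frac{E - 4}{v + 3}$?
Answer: $1800$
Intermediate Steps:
$N{\left(v,E \right)} = \frac{-4 + E}{3 + v}$
$P{\left(x \right)} = 16 - 4 x$ ($P{\left(x \right)} = - 8 \frac{-4 + x}{3 - 1} = - 8 \frac{-4 + x}{2} = - 8 \left(-2 + \frac{x}{2}\right) = 16 - 4 x$)
$\left(P{\left(-8 \right)} - 138\right) \left(-20\right) = \left(\left(16 - -32\right) - 138\right) \left(-20\right) = \left(\left(16 + 32\right) - 138\right) \left(-20\right) = \left(48 - 138\right) \left(-20\right) = \left(-90\right) \left(-20\right) = 1800$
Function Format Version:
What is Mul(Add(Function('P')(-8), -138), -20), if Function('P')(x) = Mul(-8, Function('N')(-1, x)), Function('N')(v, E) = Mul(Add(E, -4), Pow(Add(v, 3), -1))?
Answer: 1800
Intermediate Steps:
Function('N')(v, E) = Mul(Pow(Add(3, v), -1), Add(-4, E)) (Function('N')(v, E) = Mul(Add(-4, E), Pow(Add(3, v), -1)) = Mul(Pow(Add(3, v), -1), Add(-4, E)))
Function('P')(x) = Add(16, Mul(-4, x)) (Function('P')(x) = Mul(-8, Mul(Pow(Add(3, -1), -1), Add(-4, x))) = Mul(-8, Mul(Pow(2, -1), Add(-4, x))) = Mul(-8, Mul(Rational(1, 2), Add(-4, x))) = Mul(-8, Add(-2, Mul(Rational(1, 2), x))) = Add(16, Mul(-4, x)))
Mul(Add(Function('P')(-8), -138), -20) = Mul(Add(Add(16, Mul(-4, -8)), -138), -20) = Mul(Add(Add(16, 32), -138), -20) = Mul(Add(48, -138), -20) = Mul(-90, -20) = 1800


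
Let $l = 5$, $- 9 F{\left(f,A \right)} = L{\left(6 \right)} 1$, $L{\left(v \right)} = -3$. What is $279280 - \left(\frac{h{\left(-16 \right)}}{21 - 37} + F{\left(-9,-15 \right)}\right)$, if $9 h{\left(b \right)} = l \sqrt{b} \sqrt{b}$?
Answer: $\frac{2513512}{9} \approx 2.7928 \cdot 10^{5}$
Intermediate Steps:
$F{\left(f,A \right)} = \frac{1}{3}$ ($F{\left(f,A \right)} = - \frac{\left(-3\right) 1}{9} = \left(- \frac{1}{9}\right) \left(-3\right) = \frac{1}{3}$)
$h{\left(b \right)} = \frac{5 b}{9}$ ($h{\left(b \right)} = \frac{5 \sqrt{b} \sqrt{b}}{9} = \frac{5 b}{9}$)
$279280 - \left(\frac{h{\left(-16 \right)}}{21 - 37} + F{\left(-9,-15 \right)}\right) = 279280 - \left(\frac{\frac{5}{9} \left(-16\right)}{21 - 37} + \frac{1}{3}\right) = 279280 - \left(\frac{1}{-16} \left(- \frac{80}{9}\right) + \frac{1}{3}\right) = 279280 - \left(\left(- \frac{1}{16}\right) \left(- \frac{80}{9}\right) + \frac{1}{3}\right) = 279280 - \left(\frac{5}{9} + \frac{1}{3}\right) = 279280 - \frac{8}{9} = \frac{2513512}{9}$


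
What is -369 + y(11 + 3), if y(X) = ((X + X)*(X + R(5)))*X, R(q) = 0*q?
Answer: 5119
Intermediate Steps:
R(q) = 0
y(X) = 2*X³ (y(X) = ((X + X)*(X + 0))*X = ((2*X)*X)*X = (2*X²)*X = 2*X³)
-369 + y(11 + 3) = -369 + 2*(11 + 3)³ = -369 + 2*14³ = -369 + 2*2744 = -369 + 5488 = 5119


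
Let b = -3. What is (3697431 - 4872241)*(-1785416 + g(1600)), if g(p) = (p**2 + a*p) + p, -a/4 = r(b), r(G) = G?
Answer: -934425077040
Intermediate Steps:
a = 12 (a = -4*(-3) = 12)
g(p) = p**2 + 13*p (g(p) = (p**2 + 12*p) + p = p**2 + 13*p)
(3697431 - 4872241)*(-1785416 + g(1600)) = (3697431 - 4872241)*(-1785416 + 1600*(13 + 1600)) = -1174810*(-1785416 + 1600*1613) = -1174810*(-1785416 + 2580800) = -1174810*795384 = -934425077040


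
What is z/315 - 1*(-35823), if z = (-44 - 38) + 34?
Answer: 3761399/105 ≈ 35823.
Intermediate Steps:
z = -48 (z = -82 + 34 = -48)
z/315 - 1*(-35823) = -48/315 - 1*(-35823) = (1/315)*(-48) + 35823 = -16/105 + 35823 = 3761399/105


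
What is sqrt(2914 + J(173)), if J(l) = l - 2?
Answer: sqrt(3085) ≈ 55.543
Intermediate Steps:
J(l) = -2 + l
sqrt(2914 + J(173)) = sqrt(2914 + (-2 + 173)) = sqrt(2914 + 171) = sqrt(3085)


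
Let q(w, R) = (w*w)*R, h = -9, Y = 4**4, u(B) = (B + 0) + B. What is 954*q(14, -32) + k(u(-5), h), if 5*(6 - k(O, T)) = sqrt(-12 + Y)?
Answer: -5983482 - 2*sqrt(61)/5 ≈ -5.9835e+6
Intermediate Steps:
u(B) = 2*B (u(B) = B + B = 2*B)
Y = 256
k(O, T) = 6 - 2*sqrt(61)/5 (k(O, T) = 6 - sqrt(-12 + 256)/5 = 6 - 2*sqrt(61)/5)
q(w, R) = R*w**2 (q(w, R) = w**2*R = R*w**2)
954*q(14, -32) + k(u(-5), h) = 954*(-32*14**2) + (6 - 2*sqrt(61)/5) = 954*(-32*196) + (6 - 2*sqrt(61)/5) = 954*(-6272) + (6 - 2*sqrt(61)/5) = -5983488 + (6 - 2*sqrt(61)/5) = -5983482 - 2*sqrt(61)/5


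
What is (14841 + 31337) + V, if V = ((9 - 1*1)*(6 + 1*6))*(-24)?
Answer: 43874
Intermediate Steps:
V = -2304 (V = ((9 - 1)*(6 + 6))*(-24) = (8*12)*(-24) = 96*(-24) = -2304)
(14841 + 31337) + V = (14841 + 31337) - 2304 = 46178 - 2304 = 43874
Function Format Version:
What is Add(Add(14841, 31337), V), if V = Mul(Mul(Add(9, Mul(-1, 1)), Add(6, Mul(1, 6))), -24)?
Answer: 43874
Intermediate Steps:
V = -2304 (V = Mul(Mul(Add(9, -1), Add(6, 6)), -24) = Mul(Mul(8, 12), -24) = Mul(96, -24) = -2304)
Add(Add(14841, 31337), V) = Add(Add(14841, 31337), -2304) = Add(46178, -2304) = 43874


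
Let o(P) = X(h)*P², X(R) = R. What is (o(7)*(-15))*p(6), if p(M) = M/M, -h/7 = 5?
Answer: 25725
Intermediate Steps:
h = -35 (h = -7*5 = -35)
p(M) = 1
o(P) = -35*P²
(o(7)*(-15))*p(6) = (-35*7²*(-15))*1 = (-35*49*(-15))*1 = -1715*(-15)*1 = 25725*1 = 25725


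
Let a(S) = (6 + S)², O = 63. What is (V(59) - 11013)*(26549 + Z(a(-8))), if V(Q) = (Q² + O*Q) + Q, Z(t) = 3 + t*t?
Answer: -99789408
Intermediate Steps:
Z(t) = 3 + t²
V(Q) = Q² + 64*Q (V(Q) = (Q² + 63*Q) + Q = Q² + 64*Q)
(V(59) - 11013)*(26549 + Z(a(-8))) = (59*(64 + 59) - 11013)*(26549 + (3 + ((6 - 8)²)²)) = (59*123 - 11013)*(26549 + (3 + ((-2)²)²)) = (7257 - 11013)*(26549 + (3 + 4²)) = -3756*(26549 + (3 + 16)) = -3756*(26549 + 19) = -3756*26568 = -99789408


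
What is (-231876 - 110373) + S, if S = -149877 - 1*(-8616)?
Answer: -483510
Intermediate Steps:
S = -141261 (S = -149877 + 8616 = -141261)
(-231876 - 110373) + S = (-231876 - 110373) - 141261 = -342249 - 141261 = -483510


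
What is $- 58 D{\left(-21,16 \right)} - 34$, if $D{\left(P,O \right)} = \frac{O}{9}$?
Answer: $- \frac{1234}{9} \approx -137.11$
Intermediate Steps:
$D{\left(P,O \right)} = \frac{O}{9}$ ($D{\left(P,O \right)} = O \frac{1}{9} = \frac{O}{9}$)
$- 58 D{\left(-21,16 \right)} - 34 = - 58 \cdot \frac{1}{9} \cdot 16 - 34 = \left(-58\right) \frac{16}{9} - 34 = - \frac{928}{9} - 34 = - \frac{1234}{9}$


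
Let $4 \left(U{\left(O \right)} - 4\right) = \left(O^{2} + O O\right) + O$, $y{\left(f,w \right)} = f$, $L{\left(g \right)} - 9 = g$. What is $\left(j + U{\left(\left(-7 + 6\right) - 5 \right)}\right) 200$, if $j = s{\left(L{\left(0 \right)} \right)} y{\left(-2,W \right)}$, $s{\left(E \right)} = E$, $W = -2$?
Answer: $500$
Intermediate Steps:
$L{\left(g \right)} = 9 + g$
$U{\left(O \right)} = 4 + \frac{O^{2}}{2} + \frac{O}{4}$ ($U{\left(O \right)} = 4 + \frac{\left(O^{2} + O O\right) + O}{4} = 4 + \frac{\left(O^{2} + O^{2}\right) + O}{4} = 4 + \frac{2 O^{2} + O}{4} = 4 + \frac{O + 2 O^{2}}{4} = 4 + \left(\frac{O^{2}}{2} + \frac{O}{4}\right) = 4 + \frac{O^{2}}{2} + \frac{O}{4}$)
$j = -18$ ($j = \left(9 + 0\right) \left(-2\right) = 9 \left(-2\right) = -18$)
$\left(j + U{\left(\left(-7 + 6\right) - 5 \right)}\right) 200 = \left(-18 + \left(4 + \frac{\left(\left(-7 + 6\right) - 5\right)^{2}}{2} + \frac{\left(-7 + 6\right) - 5}{4}\right)\right) 200 = \left(-18 + \left(4 + \frac{\left(-1 - 5\right)^{2}}{2} + \frac{-1 - 5}{4}\right)\right) 200 = \left(-18 + \left(4 + \frac{\left(-6\right)^{2}}{2} + \frac{1}{4} \left(-6\right)\right)\right) 200 = \left(-18 + \left(4 + \frac{1}{2} \cdot 36 - \frac{3}{2}\right)\right) 200 = \left(-18 + \left(4 + 18 - \frac{3}{2}\right)\right) 200 = \left(-18 + \frac{41}{2}\right) 200 = \frac{5}{2} \cdot 200 = 500$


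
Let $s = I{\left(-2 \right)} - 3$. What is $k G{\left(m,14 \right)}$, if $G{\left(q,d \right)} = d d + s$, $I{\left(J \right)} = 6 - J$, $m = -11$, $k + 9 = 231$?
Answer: $44622$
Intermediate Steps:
$k = 222$ ($k = -9 + 231 = 222$)
$s = 5$ ($s = \left(6 - -2\right) - 3 = \left(6 + 2\right) - 3 = 8 - 3 = 5$)
$G{\left(q,d \right)} = 5 + d^{2}$ ($G{\left(q,d \right)} = d d + 5 = d^{2} + 5 = 5 + d^{2}$)
$k G{\left(m,14 \right)} = 222 \left(5 + 14^{2}\right) = 222 \left(5 + 196\right) = 222 \cdot 201 = 44622$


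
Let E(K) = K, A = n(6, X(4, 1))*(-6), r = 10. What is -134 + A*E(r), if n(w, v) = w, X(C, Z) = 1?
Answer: -494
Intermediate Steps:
A = -36 (A = 6*(-6) = -36)
-134 + A*E(r) = -134 - 36*10 = -134 - 360 = -494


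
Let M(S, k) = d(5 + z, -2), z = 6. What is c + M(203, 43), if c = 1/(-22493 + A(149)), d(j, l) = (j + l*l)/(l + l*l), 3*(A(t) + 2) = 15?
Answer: 84337/11245 ≈ 7.5000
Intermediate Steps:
A(t) = 3 (A(t) = -2 + (⅓)*15 = -2 + 5 = 3)
d(j, l) = (j + l²)/(l + l²)
M(S, k) = 15/2 (M(S, k) = ((5 + 6) + (-2)²)/((-2)*(1 - 2)) = -½*(11 + 4)/(-1) = -½*(-1)*15 = 15/2)
c = -1/22490 (c = 1/(-22493 + 3) = 1/(-22490) = -1/22490 ≈ -4.4464e-5)
c + M(203, 43) = -1/22490 + 15/2 = 84337/11245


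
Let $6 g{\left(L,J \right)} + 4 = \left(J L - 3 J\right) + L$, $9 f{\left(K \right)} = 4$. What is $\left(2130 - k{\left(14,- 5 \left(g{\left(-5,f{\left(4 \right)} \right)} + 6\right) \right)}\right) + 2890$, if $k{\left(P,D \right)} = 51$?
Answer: $4969$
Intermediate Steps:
$f{\left(K \right)} = \frac{4}{9}$ ($f{\left(K \right)} = \frac{1}{9} \cdot 4 = \frac{4}{9}$)
$g{\left(L,J \right)} = - \frac{2}{3} - \frac{J}{2} + \frac{L}{6} + \frac{J L}{6}$ ($g{\left(L,J \right)} = - \frac{2}{3} + \frac{\left(J L - 3 J\right) + L}{6} = - \frac{2}{3} + \frac{\left(- 3 J + J L\right) + L}{6} = - \frac{2}{3} + \frac{L - 3 J + J L}{6} = - \frac{2}{3} + \left(- \frac{J}{2} + \frac{L}{6} + \frac{J L}{6}\right) = - \frac{2}{3} - \frac{J}{2} + \frac{L}{6} + \frac{J L}{6}$)
$\left(2130 - k{\left(14,- 5 \left(g{\left(-5,f{\left(4 \right)} \right)} + 6\right) \right)}\right) + 2890 = \left(2130 - 51\right) + 2890 = 2079 + 2890 = 4969$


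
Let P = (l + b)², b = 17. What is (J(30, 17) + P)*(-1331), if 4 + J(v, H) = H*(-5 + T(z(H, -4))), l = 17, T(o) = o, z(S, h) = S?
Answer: -1804836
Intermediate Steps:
J(v, H) = -4 + H*(-5 + H)
P = 1156 (P = (17 + 17)² = 34² = 1156)
(J(30, 17) + P)*(-1331) = ((-4 + 17² - 5*17) + 1156)*(-1331) = ((-4 + 289 - 85) + 1156)*(-1331) = (200 + 1156)*(-1331) = 1356*(-1331) = -1804836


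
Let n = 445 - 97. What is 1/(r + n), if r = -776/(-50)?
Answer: 25/9088 ≈ 0.0027509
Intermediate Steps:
n = 348
r = 388/25 (r = -776*(-1/50) = 388/25 ≈ 15.520)
1/(r + n) = 1/(388/25 + 348) = 1/(9088/25) = 25/9088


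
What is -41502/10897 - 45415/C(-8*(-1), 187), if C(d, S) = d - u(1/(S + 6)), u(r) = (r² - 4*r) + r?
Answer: -3689289322727/650703458 ≈ -5669.7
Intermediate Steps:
u(r) = r² - 3*r
C(d, S) = d - (-3 + 1/(6 + S))/(6 + S) (C(d, S) = d - (-3 + 1/(S + 6))/(S + 6) = d - (-3 + 1/(6 + S))/(6 + S))
-41502/10897 - 45415/C(-8*(-1), 187) = -41502/10897 - 45415*(6 + 187)²/(17 + 3*187 + (-8*(-1))*(6 + 187)²) = -41502*1/10897 - 45415*37249/(17 + 561 + 8*193²) = -41502/10897 - 45415*37249/(17 + 561 + 8*37249) = -41502/10897 - 45415*37249/(17 + 561 + 297992) = -41502/10897 - 45415/((1/37249)*298570) = -41502/10897 - 45415/298570/37249 = -41502/10897 - 45415*37249/298570 = -41502/10897 - 338332667/59714 = -3689289322727/650703458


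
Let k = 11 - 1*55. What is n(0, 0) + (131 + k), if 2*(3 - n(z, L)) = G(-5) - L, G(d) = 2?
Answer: 89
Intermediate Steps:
k = -44 (k = 11 - 55 = -44)
n(z, L) = 2 + L/2 (n(z, L) = 3 - (2 - L)/2 = 3 + (-1 + L/2) = 2 + L/2)
n(0, 0) + (131 + k) = (2 + (½)*0) + (131 - 44) = (2 + 0) + 87 = 2 + 87 = 89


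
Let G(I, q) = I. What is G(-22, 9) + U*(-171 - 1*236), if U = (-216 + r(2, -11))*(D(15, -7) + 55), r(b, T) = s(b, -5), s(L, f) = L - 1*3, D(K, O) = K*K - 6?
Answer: 24199384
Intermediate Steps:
D(K, O) = -6 + K**2 (D(K, O) = K**2 - 6 = -6 + K**2)
s(L, f) = -3 + L (s(L, f) = L - 3 = -3 + L)
r(b, T) = -3 + b
U = -59458 (U = (-216 + (-3 + 2))*((-6 + 15**2) + 55) = (-216 - 1)*((-6 + 225) + 55) = -217*(219 + 55) = -217*274 = -59458)
G(-22, 9) + U*(-171 - 1*236) = -22 - 59458*(-171 - 1*236) = -22 - 59458*(-171 - 236) = -22 - 59458*(-407) = -22 + 24199406 = 24199384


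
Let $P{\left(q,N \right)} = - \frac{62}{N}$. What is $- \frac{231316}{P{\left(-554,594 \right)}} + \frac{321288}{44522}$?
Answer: $\frac{1529354646336}{690091} \approx 2.2162 \cdot 10^{6}$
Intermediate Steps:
$- \frac{231316}{P{\left(-554,594 \right)}} + \frac{321288}{44522} = - \frac{231316}{\left(-62\right) \frac{1}{594}} + \frac{321288}{44522} = - \frac{231316}{\left(-62\right) \frac{1}{594}} + 321288 \cdot \frac{1}{44522} = - \frac{231316}{- \frac{31}{297}} + \frac{160644}{22261} = \left(-231316\right) \left(- \frac{297}{31}\right) + \frac{160644}{22261} = \frac{68700852}{31} + \frac{160644}{22261} = \frac{1529354646336}{690091}$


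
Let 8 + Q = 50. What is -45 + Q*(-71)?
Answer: -3027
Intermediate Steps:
Q = 42 (Q = -8 + 50 = 42)
-45 + Q*(-71) = -45 + 42*(-71) = -45 - 2982 = -3027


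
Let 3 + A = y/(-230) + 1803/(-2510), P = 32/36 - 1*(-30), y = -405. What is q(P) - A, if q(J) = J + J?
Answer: 16557458/259785 ≈ 63.735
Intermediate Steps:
P = 278/9 (P = 32*(1/36) + 30 = 8/9 + 30 = 278/9 ≈ 30.889)
q(J) = 2*J
A = -56502/28865 (A = -3 + (-405/(-230) + 1803/(-2510)) = -3 + (-405*(-1/230) + 1803*(-1/2510)) = -3 + (81/46 - 1803/2510) = -3 + 30093/28865 = -56502/28865 ≈ -1.9575)
q(P) - A = 2*(278/9) - 1*(-56502/28865) = 556/9 + 56502/28865 = 16557458/259785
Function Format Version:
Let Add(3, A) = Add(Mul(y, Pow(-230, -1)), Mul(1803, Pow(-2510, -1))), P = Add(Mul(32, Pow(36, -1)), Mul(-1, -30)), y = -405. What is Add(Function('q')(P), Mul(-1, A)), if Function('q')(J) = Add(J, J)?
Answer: Rational(16557458, 259785) ≈ 63.735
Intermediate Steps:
P = Rational(278, 9) (P = Add(Mul(32, Rational(1, 36)), 30) = Add(Rational(8, 9), 30) = Rational(278, 9) ≈ 30.889)
Function('q')(J) = Mul(2, J)
A = Rational(-56502, 28865) (A = Add(-3, Add(Mul(-405, Pow(-230, -1)), Mul(1803, Pow(-2510, -1)))) = Add(-3, Add(Mul(-405, Rational(-1, 230)), Mul(1803, Rational(-1, 2510)))) = Add(-3, Add(Rational(81, 46), Rational(-1803, 2510))) = Add(-3, Rational(30093, 28865)) = Rational(-56502, 28865) ≈ -1.9575)
Add(Function('q')(P), Mul(-1, A)) = Add(Mul(2, Rational(278, 9)), Mul(-1, Rational(-56502, 28865))) = Add(Rational(556, 9), Rational(56502, 28865)) = Rational(16557458, 259785)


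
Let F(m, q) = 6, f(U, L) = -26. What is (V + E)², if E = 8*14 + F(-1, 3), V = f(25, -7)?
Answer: 8464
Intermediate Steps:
V = -26
E = 118 (E = 8*14 + 6 = 112 + 6 = 118)
(V + E)² = (-26 + 118)² = 92² = 8464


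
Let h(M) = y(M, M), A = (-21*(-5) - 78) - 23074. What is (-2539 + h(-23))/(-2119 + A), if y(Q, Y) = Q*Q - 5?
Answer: 2015/25166 ≈ 0.080068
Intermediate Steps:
y(Q, Y) = -5 + Q² (y(Q, Y) = Q² - 5 = -5 + Q²)
A = -23047 (A = (105 - 78) - 23074 = 27 - 23074 = -23047)
h(M) = -5 + M²
(-2539 + h(-23))/(-2119 + A) = (-2539 + (-5 + (-23)²))/(-2119 - 23047) = (-2539 + (-5 + 529))/(-25166) = (-2539 + 524)*(-1/25166) = -2015*(-1/25166) = 2015/25166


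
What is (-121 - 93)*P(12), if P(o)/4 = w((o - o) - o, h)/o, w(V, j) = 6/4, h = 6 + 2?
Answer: -107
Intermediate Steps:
h = 8
w(V, j) = 3/2 (w(V, j) = 6*(¼) = 3/2)
P(o) = 6/o (P(o) = 4*(3/(2*o)) = 6/o)
(-121 - 93)*P(12) = (-121 - 93)*(6/12) = -1284/12 = -214*½ = -107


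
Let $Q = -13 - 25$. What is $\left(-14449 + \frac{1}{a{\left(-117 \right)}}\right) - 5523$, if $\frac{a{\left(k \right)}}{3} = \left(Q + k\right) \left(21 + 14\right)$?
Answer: $- \frac{325044301}{16275} \approx -19972.0$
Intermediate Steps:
$Q = -38$ ($Q = -13 - 25 = -38$)
$a{\left(k \right)} = -3990 + 105 k$ ($a{\left(k \right)} = 3 \left(-38 + k\right) \left(21 + 14\right) = 3 \left(-38 + k\right) 35 = 3 \left(-1330 + 35 k\right) = -3990 + 105 k$)
$\left(-14449 + \frac{1}{a{\left(-117 \right)}}\right) - 5523 = \left(-14449 + \frac{1}{-3990 + 105 \left(-117\right)}\right) - 5523 = \left(-14449 + \frac{1}{-3990 - 12285}\right) - 5523 = \left(-14449 + \frac{1}{-16275}\right) - 5523 = \left(-14449 - \frac{1}{16275}\right) - 5523 = - \frac{235157476}{16275} - 5523 = - \frac{325044301}{16275}$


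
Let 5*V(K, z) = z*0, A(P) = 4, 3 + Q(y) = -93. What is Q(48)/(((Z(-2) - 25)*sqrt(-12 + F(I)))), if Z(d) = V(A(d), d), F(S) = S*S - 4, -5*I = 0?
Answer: -24*I/25 ≈ -0.96*I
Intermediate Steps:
I = 0 (I = -1/5*0 = 0)
Q(y) = -96 (Q(y) = -3 - 93 = -96)
F(S) = -4 + S**2 (F(S) = S**2 - 4 = -4 + S**2)
V(K, z) = 0 (V(K, z) = (z*0)/5 = (1/5)*0 = 0)
Z(d) = 0
Q(48)/(((Z(-2) - 25)*sqrt(-12 + F(I)))) = -96*1/((0 - 25)*sqrt(-12 + (-4 + 0**2))) = -96*(-1/(25*sqrt(-12 + (-4 + 0)))) = -96*(-1/(25*sqrt(-12 - 4))) = -96*I/100 = -24*I/25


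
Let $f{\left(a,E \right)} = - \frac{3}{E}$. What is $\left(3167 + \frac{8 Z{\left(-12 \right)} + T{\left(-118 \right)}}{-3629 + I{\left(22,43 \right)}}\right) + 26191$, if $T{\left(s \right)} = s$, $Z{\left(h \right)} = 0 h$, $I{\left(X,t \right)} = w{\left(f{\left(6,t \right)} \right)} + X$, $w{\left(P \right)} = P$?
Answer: $\frac{2276774153}{77552} \approx 29358.0$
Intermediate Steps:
$I{\left(X,t \right)} = X - \frac{3}{t}$ ($I{\left(X,t \right)} = - \frac{3}{t} + X = X - \frac{3}{t}$)
$Z{\left(h \right)} = 0$
$\left(3167 + \frac{8 Z{\left(-12 \right)} + T{\left(-118 \right)}}{-3629 + I{\left(22,43 \right)}}\right) + 26191 = \left(3167 + \frac{8 \cdot 0 - 118}{-3629 + \left(22 - \frac{3}{43}\right)}\right) + 26191 = \left(3167 + \frac{0 - 118}{-3629 + \left(22 - \frac{3}{43}\right)}\right) + 26191 = \left(3167 - \frac{118}{-3629 + \left(22 - \frac{3}{43}\right)}\right) + 26191 = \left(3167 - \frac{118}{-3629 + \frac{943}{43}}\right) + 26191 = \left(3167 - \frac{118}{- \frac{155104}{43}}\right) + 26191 = \left(3167 - - \frac{2537}{77552}\right) + 26191 = \left(3167 + \frac{2537}{77552}\right) + 26191 = \frac{245609721}{77552} + 26191 = \frac{2276774153}{77552}$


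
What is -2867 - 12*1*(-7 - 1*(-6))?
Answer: -2855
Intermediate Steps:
-2867 - 12*1*(-7 - 1*(-6)) = -2867 - 12*(-7 + 6) = -2867 - 12*(-1) = -2867 - 1*(-12) = -2867 + 12 = -2855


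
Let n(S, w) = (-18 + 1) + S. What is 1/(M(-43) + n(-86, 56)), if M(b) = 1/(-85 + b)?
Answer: -128/13185 ≈ -0.0097080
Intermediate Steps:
n(S, w) = -17 + S
1/(M(-43) + n(-86, 56)) = 1/(1/(-85 - 43) + (-17 - 86)) = 1/(1/(-128) - 103) = 1/(-1/128 - 103) = 1/(-13185/128) = -128/13185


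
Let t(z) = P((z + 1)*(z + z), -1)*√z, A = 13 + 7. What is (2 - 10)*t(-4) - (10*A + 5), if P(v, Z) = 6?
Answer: -205 - 96*I ≈ -205.0 - 96.0*I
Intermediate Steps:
A = 20
t(z) = 6*√z
(2 - 10)*t(-4) - (10*A + 5) = (2 - 10)*(6*√(-4)) - (10*20 + 5) = -48*2*I - (200 + 5) = -96*I - 1*205 = -96*I - 205 = -205 - 96*I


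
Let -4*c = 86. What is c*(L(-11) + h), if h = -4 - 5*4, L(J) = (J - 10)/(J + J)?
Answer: 21801/44 ≈ 495.48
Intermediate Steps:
L(J) = (-10 + J)/(2*J) (L(J) = (-10 + J)/((2*J)) = (-10 + J)*(1/(2*J)) = (-10 + J)/(2*J))
h = -24 (h = -4 - 20 = -24)
c = -43/2 (c = -¼*86 = -43/2 ≈ -21.500)
c*(L(-11) + h) = -43*((½)*(-10 - 11)/(-11) - 24)/2 = -43*((½)*(-1/11)*(-21) - 24)/2 = -43*(21/22 - 24)/2 = -43/2*(-507/22) = 21801/44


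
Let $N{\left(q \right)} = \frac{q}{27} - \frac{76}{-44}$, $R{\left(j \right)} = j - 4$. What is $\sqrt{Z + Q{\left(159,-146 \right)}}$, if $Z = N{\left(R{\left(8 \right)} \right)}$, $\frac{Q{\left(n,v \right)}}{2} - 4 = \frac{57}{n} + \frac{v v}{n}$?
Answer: $\frac{\sqrt{7673392947}}{5247} \approx 16.695$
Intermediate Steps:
$R{\left(j \right)} = -4 + j$ ($R{\left(j \right)} = j - 4 = -4 + j$)
$N{\left(q \right)} = \frac{19}{11} + \frac{q}{27}$ ($N{\left(q \right)} = q \frac{1}{27} - - \frac{19}{11} = \frac{q}{27} + \frac{19}{11} = \frac{19}{11} + \frac{q}{27}$)
$Q{\left(n,v \right)} = 8 + \frac{114}{n} + \frac{2 v^{2}}{n}$ ($Q{\left(n,v \right)} = 8 + 2 \left(\frac{57}{n} + \frac{v v}{n}\right) = 8 + 2 \left(\frac{57}{n} + \frac{v^{2}}{n}\right) = 8 + \left(\frac{114}{n} + \frac{2 v^{2}}{n}\right) = 8 + \frac{114}{n} + \frac{2 v^{2}}{n}$)
$Z = \frac{557}{297}$ ($Z = \frac{19}{11} + \frac{-4 + 8}{27} = \frac{19}{11} + \frac{1}{27} \cdot 4 = \frac{19}{11} + \frac{4}{27} = \frac{557}{297} \approx 1.8754$)
$\sqrt{Z + Q{\left(159,-146 \right)}} = \sqrt{\frac{557}{297} + \frac{2 \left(57 + \left(-146\right)^{2} + 4 \cdot 159\right)}{159}} = \sqrt{\frac{557}{297} + 2 \cdot \frac{1}{159} \left(57 + 21316 + 636\right)} = \sqrt{\frac{557}{297} + 2 \cdot \frac{1}{159} \cdot 22009} = \sqrt{\frac{557}{297} + \frac{44018}{159}} = \sqrt{\frac{4387303}{15741}} = \frac{\sqrt{7673392947}}{5247}$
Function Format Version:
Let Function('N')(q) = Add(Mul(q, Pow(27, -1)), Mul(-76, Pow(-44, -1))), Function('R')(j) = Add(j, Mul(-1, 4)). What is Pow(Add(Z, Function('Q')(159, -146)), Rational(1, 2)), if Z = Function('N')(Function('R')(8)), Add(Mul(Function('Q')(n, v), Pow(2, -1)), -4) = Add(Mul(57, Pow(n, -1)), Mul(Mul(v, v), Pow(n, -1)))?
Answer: Mul(Rational(1, 5247), Pow(7673392947, Rational(1, 2))) ≈ 16.695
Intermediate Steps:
Function('R')(j) = Add(-4, j) (Function('R')(j) = Add(j, -4) = Add(-4, j))
Function('N')(q) = Add(Rational(19, 11), Mul(Rational(1, 27), q)) (Function('N')(q) = Add(Mul(q, Rational(1, 27)), Mul(-76, Rational(-1, 44))) = Add(Mul(Rational(1, 27), q), Rational(19, 11)) = Add(Rational(19, 11), Mul(Rational(1, 27), q)))
Function('Q')(n, v) = Add(8, Mul(114, Pow(n, -1)), Mul(2, Pow(n, -1), Pow(v, 2))) (Function('Q')(n, v) = Add(8, Mul(2, Add(Mul(57, Pow(n, -1)), Mul(Mul(v, v), Pow(n, -1))))) = Add(8, Mul(2, Add(Mul(57, Pow(n, -1)), Mul(Pow(v, 2), Pow(n, -1))))) = Add(8, Mul(2, Add(Mul(57, Pow(n, -1)), Mul(Pow(n, -1), Pow(v, 2))))) = Add(8, Add(Mul(114, Pow(n, -1)), Mul(2, Pow(n, -1), Pow(v, 2)))) = Add(8, Mul(114, Pow(n, -1)), Mul(2, Pow(n, -1), Pow(v, 2))))
Z = Rational(557, 297) (Z = Add(Rational(19, 11), Mul(Rational(1, 27), Add(-4, 8))) = Add(Rational(19, 11), Mul(Rational(1, 27), 4)) = Add(Rational(19, 11), Rational(4, 27)) = Rational(557, 297) ≈ 1.8754)
Pow(Add(Z, Function('Q')(159, -146)), Rational(1, 2)) = Pow(Add(Rational(557, 297), Mul(2, Pow(159, -1), Add(57, Pow(-146, 2), Mul(4, 159)))), Rational(1, 2)) = Pow(Add(Rational(557, 297), Mul(2, Rational(1, 159), Add(57, 21316, 636))), Rational(1, 2)) = Pow(Add(Rational(557, 297), Mul(2, Rational(1, 159), 22009)), Rational(1, 2)) = Pow(Add(Rational(557, 297), Rational(44018, 159)), Rational(1, 2)) = Pow(Rational(4387303, 15741), Rational(1, 2)) = Mul(Rational(1, 5247), Pow(7673392947, Rational(1, 2)))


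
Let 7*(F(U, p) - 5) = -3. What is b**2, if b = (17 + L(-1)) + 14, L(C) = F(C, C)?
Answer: 62001/49 ≈ 1265.3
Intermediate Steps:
F(U, p) = 32/7 (F(U, p) = 5 + (1/7)*(-3) = 5 - 3/7 = 32/7)
L(C) = 32/7
b = 249/7 (b = (17 + 32/7) + 14 = 151/7 + 14 = 249/7 ≈ 35.571)
b**2 = (249/7)**2 = 62001/49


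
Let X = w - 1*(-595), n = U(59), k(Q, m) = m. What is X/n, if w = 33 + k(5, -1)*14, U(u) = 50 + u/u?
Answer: 614/51 ≈ 12.039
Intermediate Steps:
U(u) = 51 (U(u) = 50 + 1 = 51)
n = 51
w = 19 (w = 33 - 1*14 = 33 - 14 = 19)
X = 614 (X = 19 - 1*(-595) = 19 + 595 = 614)
X/n = 614/51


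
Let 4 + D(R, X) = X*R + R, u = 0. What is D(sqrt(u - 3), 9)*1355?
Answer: -5420 + 13550*I*sqrt(3) ≈ -5420.0 + 23469.0*I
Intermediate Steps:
D(R, X) = -4 + R + R*X (D(R, X) = -4 + (X*R + R) = -4 + (R*X + R) = -4 + (R + R*X) = -4 + R + R*X)
D(sqrt(u - 3), 9)*1355 = (-4 + sqrt(0 - 3) + sqrt(0 - 3)*9)*1355 = (-4 + sqrt(-3) + sqrt(-3)*9)*1355 = (-4 + I*sqrt(3) + (I*sqrt(3))*9)*1355 = (-4 + I*sqrt(3) + 9*I*sqrt(3))*1355 = (-4 + 10*I*sqrt(3))*1355 = -5420 + 13550*I*sqrt(3)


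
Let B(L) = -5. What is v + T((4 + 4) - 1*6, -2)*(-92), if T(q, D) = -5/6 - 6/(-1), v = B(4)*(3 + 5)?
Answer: -1546/3 ≈ -515.33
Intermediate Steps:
v = -40 (v = -5*(3 + 5) = -5*8 = -40)
T(q, D) = 31/6 (T(q, D) = -5*⅙ - 6*(-1) = -⅚ + 6 = 31/6)
v + T((4 + 4) - 1*6, -2)*(-92) = -40 + (31/6)*(-92) = -40 - 1426/3 = -1546/3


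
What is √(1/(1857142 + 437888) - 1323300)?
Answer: I*√6970036402098674970/2295030 ≈ 1150.3*I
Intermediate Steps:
√(1/(1857142 + 437888) - 1323300) = √(1/2295030 - 1323300) = √(-3037013198999/2295030) = I*√6970036402098674970/2295030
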